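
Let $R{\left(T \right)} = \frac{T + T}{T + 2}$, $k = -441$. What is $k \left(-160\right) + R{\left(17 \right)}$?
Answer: $\frac{1340674}{19} \approx 70562.0$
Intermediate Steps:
$R{\left(T \right)} = \frac{2 T}{2 + T}$
$k \left(-160\right) + R{\left(17 \right)} = \left(-441\right) \left(-160\right) + 2 \cdot 17 \frac{1}{2 + 17} = 70560 + 2 \cdot 17 \cdot \frac{1}{19} = 70560 + \frac{34}{19} = \frac{1340674}{19}$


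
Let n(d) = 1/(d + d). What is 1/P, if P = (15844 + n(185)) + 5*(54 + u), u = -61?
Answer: 370/5849331 ≈ 6.3255e-5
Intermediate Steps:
n(d) = 1/(2*d)
P = 5849331/370 (P = (15844 + (1/2)/185) + 5*(54 - 61) = (15844 + (1/2)*(1/185)) + 5*(-7) = (15844 + 1/370) - 35 = 5862281/370 - 35 = 5849331/370 ≈ 15809.)
1/P = 1/(5849331/370) = 370/5849331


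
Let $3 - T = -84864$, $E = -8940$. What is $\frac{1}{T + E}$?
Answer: $\frac{1}{75927} \approx 1.3171 \cdot 10^{-5}$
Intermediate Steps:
$T = 84867$ ($T = 3 - -84864 = 3 + 84864 = 84867$)
$\frac{1}{T + E} = \frac{1}{84867 - 8940} = \frac{1}{75927}$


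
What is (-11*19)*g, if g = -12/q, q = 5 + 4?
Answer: 836/3 ≈ 278.67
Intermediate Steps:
q = 9
g = -4/3 (g = -12/9 = -12*⅑ = -4/3 ≈ -1.3333)
(-11*19)*g = -11*19*(-4/3) = -209*(-4/3) = 836/3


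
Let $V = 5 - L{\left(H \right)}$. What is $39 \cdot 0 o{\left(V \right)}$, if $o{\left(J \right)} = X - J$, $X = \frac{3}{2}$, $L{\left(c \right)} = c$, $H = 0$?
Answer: $0$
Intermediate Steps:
$V = 5$ ($V = 5 - 0 = 5 + 0 = 5$)
$X = \frac{3}{2}$ ($X = 3 \cdot \frac{1}{2} = \frac{3}{2} \approx 1.5$)
$o{\left(J \right)} = \frac{3}{2} - J$
$39 \cdot 0 o{\left(V \right)} = 39 \cdot 0 \left(\frac{3}{2} - 5\right) = 0 \left(\frac{3}{2} - 5\right) = 0 \left(- \frac{7}{2}\right) = 0$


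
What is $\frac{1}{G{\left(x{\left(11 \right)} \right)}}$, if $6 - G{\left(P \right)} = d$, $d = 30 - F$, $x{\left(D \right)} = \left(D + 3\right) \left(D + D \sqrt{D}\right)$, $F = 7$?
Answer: $- \frac{1}{17} \approx -0.058824$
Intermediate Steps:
$x{\left(D \right)} = \left(3 + D\right) \left(D + D^{\frac{3}{2}}\right)$
$d = 23$ ($d = 30 - 7 = 23$)
$G{\left(P \right)} = -17$ ($G{\left(P \right)} = 6 - 23 = -17$)
$\frac{1}{G{\left(x{\left(11 \right)} \right)}} = \frac{1}{-17} = - \frac{1}{17}$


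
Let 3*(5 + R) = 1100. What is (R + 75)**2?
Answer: 1716100/9 ≈ 1.9068e+5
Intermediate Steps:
R = 1085/3 (R = -5 + (1/3)*1100 = -5 + 1100/3 = 1085/3 ≈ 361.67)
(R + 75)**2 = (1085/3 + 75)**2 = (1310/3)**2 = 1716100/9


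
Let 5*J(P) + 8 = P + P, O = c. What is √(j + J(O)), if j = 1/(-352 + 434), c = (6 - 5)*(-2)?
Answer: I*√401390/410 ≈ 1.5453*I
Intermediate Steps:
c = -2 (c = 1*(-2) = -2)
O = -2
j = 1/82 ≈ 0.012195
J(P) = -8/5 + 2*P/5 (J(P) = -8/5 + (P + P)/5 = -8/5 + (2*P)/5 = -8/5 + 2*P/5)
√(j + J(O)) = √(1/82 + (-8/5 + (⅖)*(-2))) = √(1/82 + (-8/5 - ⅘)) = √(1/82 - 12/5) = √(-979/410) = I*√401390/410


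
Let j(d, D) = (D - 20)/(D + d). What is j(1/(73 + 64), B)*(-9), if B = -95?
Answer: -15755/1446 ≈ -10.896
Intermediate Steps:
j(d, D) = (-20 + D)/(D + d)
j(1/(73 + 64), B)*(-9) = ((-20 - 95)/(-95 + 1/(73 + 64)))*(-9) = (-115/(-95 + 1/137))*(-9) = (-115/(-13014/137))*(-9) = -137/13014*(-115)*(-9) = (15755/13014)*(-9) = -15755/1446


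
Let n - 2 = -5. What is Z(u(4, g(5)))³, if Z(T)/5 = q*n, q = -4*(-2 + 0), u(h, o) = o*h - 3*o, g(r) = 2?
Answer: -1728000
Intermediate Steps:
n = -3 (n = 2 - 5 = -3)
u(h, o) = -3*o + h*o (u(h, o) = h*o - 3*o = -3*o + h*o)
q = 8 (q = -4*(-2) = 8)
Z(T) = -120 (Z(T) = 5*(8*(-3)) = 5*(-24) = -120)
Z(u(4, g(5)))³ = (-120)³ = -1728000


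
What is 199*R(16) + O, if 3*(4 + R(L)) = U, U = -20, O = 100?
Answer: -6068/3 ≈ -2022.7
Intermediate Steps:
R(L) = -32/3 (R(L) = -4 + (⅓)*(-20) = -4 - 20/3 = -32/3)
199*R(16) + O = 199*(-32/3) + 100 = -6368/3 + 100 = -6068/3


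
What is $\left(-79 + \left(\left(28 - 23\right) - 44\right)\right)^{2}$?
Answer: $13924$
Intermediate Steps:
$\left(-79 + \left(\left(28 - 23\right) - 44\right)\right)^{2} = \left(-79 + \left(5 - 44\right)\right)^{2} = \left(-79 - 39\right)^{2} = \left(-118\right)^{2} = 13924$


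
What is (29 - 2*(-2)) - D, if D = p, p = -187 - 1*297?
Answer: 517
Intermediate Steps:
p = -484 (p = -187 - 297 = -484)
D = -484
(29 - 2*(-2)) - D = (29 - 2*(-2)) - 1*(-484) = (29 + 4) + 484 = 33 + 484 = 517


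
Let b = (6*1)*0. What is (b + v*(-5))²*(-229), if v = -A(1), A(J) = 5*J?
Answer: -143125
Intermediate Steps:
v = -5 ≈ -5.0000
b = 0 (b = 6*0 = 0)
(b + v*(-5))²*(-229) = (0 - 5*(-5))²*(-229) = (0 + 25)²*(-229) = 25²*(-229) = 625*(-229) = -143125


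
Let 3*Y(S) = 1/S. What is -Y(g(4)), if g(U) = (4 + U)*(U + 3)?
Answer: -1/168 ≈ -0.0059524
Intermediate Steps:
g(U) = (3 + U)*(4 + U) (g(U) = (4 + U)*(3 + U) = (3 + U)*(4 + U))
Y(S) = 1/(3*S)
-Y(g(4)) = -1/(3*(12 + 4² + 7*4)) = -1/(3*(12 + 16 + 28)) = -1/(3*56) = -1*1/168 = -1/168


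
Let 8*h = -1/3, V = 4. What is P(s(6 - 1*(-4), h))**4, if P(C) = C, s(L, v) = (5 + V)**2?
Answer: 43046721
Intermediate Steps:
h = -1/24 (h = (-1/3)/8 = (-1*1/3)/8 = (1/8)*(-1/3) = -1/24 ≈ -0.041667)
s(L, v) = 81 (s(L, v) = (5 + 4)**2 = 9**2 = 81)
P(s(6 - 1*(-4), h))**4 = 81**4 = 43046721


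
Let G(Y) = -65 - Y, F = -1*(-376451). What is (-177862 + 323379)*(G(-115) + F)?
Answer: 54787296017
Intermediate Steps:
F = 376451
(-177862 + 323379)*(G(-115) + F) = (-177862 + 323379)*((-65 - 1*(-115)) + 376451) = 145517*((-65 + 115) + 376451) = 145517*(50 + 376451) = 145517*376501 = 54787296017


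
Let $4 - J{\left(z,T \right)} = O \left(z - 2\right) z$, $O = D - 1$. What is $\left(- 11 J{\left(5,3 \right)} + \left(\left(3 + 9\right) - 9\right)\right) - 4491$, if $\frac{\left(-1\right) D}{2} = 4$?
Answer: $-6017$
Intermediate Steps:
$D = -8$ ($D = \left(-2\right) 4 = -8$)
$O = -9$ ($O = -8 - 1 = -9$)
$J{\left(z,T \right)} = 4 - z \left(18 - 9 z\right)$ ($J{\left(z,T \right)} = 4 - - 9 \left(z - 2\right) z = 4 - - 9 \left(-2 + z\right) z = 4 - \left(18 - 9 z\right) z = 4 - z \left(18 - 9 z\right)$)
$\left(- 11 J{\left(5,3 \right)} + \left(\left(3 + 9\right) - 9\right)\right) - 4491 = \left(- 11 \left(4 - 90 + 9 \cdot 5^{2}\right) + \left(\left(3 + 9\right) - 9\right)\right) - 4491 = \left(- 11 \left(4 - 90 + 9 \cdot 25\right) + \left(12 - 9\right)\right) - 4491 = \left(- 11 \left(4 - 90 + 225\right) + 3\right) - 4491 = \left(\left(-11\right) 139 + 3\right) - 4491 = \left(-1529 + 3\right) - 4491 = -1526 - 4491 = -6017$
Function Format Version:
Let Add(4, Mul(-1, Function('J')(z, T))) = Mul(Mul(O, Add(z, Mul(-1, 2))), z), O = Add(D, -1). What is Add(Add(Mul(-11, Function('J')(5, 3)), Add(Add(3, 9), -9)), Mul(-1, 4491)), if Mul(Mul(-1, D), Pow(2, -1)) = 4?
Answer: -6017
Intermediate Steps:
D = -8 (D = Mul(-2, 4) = -8)
O = -9 (O = Add(-8, -1) = -9)
Function('J')(z, T) = Add(4, Mul(-1, z, Add(18, Mul(-9, z)))) (Function('J')(z, T) = Add(4, Mul(-1, Mul(Mul(-9, Add(z, Mul(-1, 2))), z))) = Add(4, Mul(-1, Mul(Mul(-9, Add(z, -2)), z))) = Add(4, Mul(-1, Mul(Mul(-9, Add(-2, z)), z))) = Add(4, Mul(-1, Mul(Add(18, Mul(-9, z)), z))) = Add(4, Mul(-1, Mul(z, Add(18, Mul(-9, z))))) = Add(4, Mul(-1, z, Add(18, Mul(-9, z)))))
Add(Add(Mul(-11, Function('J')(5, 3)), Add(Add(3, 9), -9)), Mul(-1, 4491)) = Add(Add(Mul(-11, Add(4, Mul(-18, 5), Mul(9, Pow(5, 2)))), Add(Add(3, 9), -9)), Mul(-1, 4491)) = Add(Add(Mul(-11, Add(4, -90, Mul(9, 25))), Add(12, -9)), -4491) = Add(Add(Mul(-11, Add(4, -90, 225)), 3), -4491) = Add(Add(Mul(-11, 139), 3), -4491) = Add(Add(-1529, 3), -4491) = Add(-1526, -4491) = -6017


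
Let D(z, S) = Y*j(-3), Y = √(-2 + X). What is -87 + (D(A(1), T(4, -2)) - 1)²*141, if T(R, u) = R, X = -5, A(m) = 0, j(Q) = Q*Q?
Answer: -79893 - 2538*I*√7 ≈ -79893.0 - 6714.9*I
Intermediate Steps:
j(Q) = Q²
Y = I*√7 (Y = √(-2 - 5) = √(-7) = I*√7 ≈ 2.6458*I)
D(z, S) = 9*I*√7 (D(z, S) = (I*√7)*(-3)² = (I*√7)*9 = 9*I*√7)
-87 + (D(A(1), T(4, -2)) - 1)²*141 = -87 + (9*I*√7 - 1)²*141 = -87 + (-1 + 9*I*√7)²*141 = -87 + 141*(-1 + 9*I*√7)²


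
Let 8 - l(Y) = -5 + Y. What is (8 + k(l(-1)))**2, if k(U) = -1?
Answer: 49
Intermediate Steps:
l(Y) = 13 - Y (l(Y) = 8 - (-5 + Y) = 8 + (5 - Y) = 13 - Y)
(8 + k(l(-1)))**2 = (8 - 1)**2 = 7**2 = 49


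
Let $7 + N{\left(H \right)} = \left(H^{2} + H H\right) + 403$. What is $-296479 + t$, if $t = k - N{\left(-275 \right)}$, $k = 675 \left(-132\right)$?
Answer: $-537225$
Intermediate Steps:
$k = -89100$
$N{\left(H \right)} = 396 + 2 H^{2}$ ($N{\left(H \right)} = -7 + \left(\left(H^{2} + H H\right) + 403\right) = -7 + \left(\left(H^{2} + H^{2}\right) + 403\right) = -7 + \left(2 H^{2} + 403\right) = -7 + \left(403 + 2 H^{2}\right) = 396 + 2 H^{2}$)
$t = -240746$ ($t = -89100 - \left(396 + 2 \left(-275\right)^{2}\right) = -89100 - \left(396 + 2 \cdot 75625\right) = -89100 - \left(396 + 151250\right) = -89100 - 151646 = -240746$)
$-296479 + t = -296479 - 240746 = -537225$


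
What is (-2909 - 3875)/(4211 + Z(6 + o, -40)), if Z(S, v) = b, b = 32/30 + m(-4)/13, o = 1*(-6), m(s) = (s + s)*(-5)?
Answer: -1322880/821953 ≈ -1.6094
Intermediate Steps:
m(s) = -10*s (m(s) = (2*s)*(-5) = -10*s)
o = -6
b = 808/195 (b = 32/30 - 10*(-4)/13 = 32*(1/30) + 40*(1/13) = 16/15 + 40/13 = 808/195 ≈ 4.1436)
Z(S, v) = 808/195
(-2909 - 3875)/(4211 + Z(6 + o, -40)) = (-2909 - 3875)/(4211 + 808/195) = -6784/821953/195 = -6784*195/821953 = -1322880/821953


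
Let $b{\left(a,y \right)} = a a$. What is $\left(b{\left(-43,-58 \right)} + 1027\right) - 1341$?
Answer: $1535$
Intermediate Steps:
$b{\left(a,y \right)} = a^{2}$
$\left(b{\left(-43,-58 \right)} + 1027\right) - 1341 = \left(\left(-43\right)^{2} + 1027\right) - 1341 = \left(1849 + 1027\right) - 1341 = 2876 - 1341 = 1535$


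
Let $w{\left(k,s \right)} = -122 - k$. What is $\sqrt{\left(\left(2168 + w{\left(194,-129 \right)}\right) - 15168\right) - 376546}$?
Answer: $33 i \sqrt{358} \approx 624.39 i$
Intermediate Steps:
$\sqrt{\left(\left(2168 + w{\left(194,-129 \right)}\right) - 15168\right) - 376546} = \sqrt{\left(\left(2168 - 316\right) - 15168\right) - 376546} = \sqrt{\left(1852 - 15168\right) - 376546} = \sqrt{-13316 - 376546} = \sqrt{-389862} = 33 i \sqrt{358}$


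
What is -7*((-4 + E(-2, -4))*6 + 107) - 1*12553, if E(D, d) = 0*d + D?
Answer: -13050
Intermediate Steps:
E(D, d) = D (E(D, d) = 0 + D = D)
-7*((-4 + E(-2, -4))*6 + 107) - 1*12553 = -7*((-4 - 2)*6 + 107) - 1*12553 = -7*(-6*6 + 107) - 12553 = -7*(-36 + 107) - 12553 = -7*71 - 12553 = -497 - 12553 = -13050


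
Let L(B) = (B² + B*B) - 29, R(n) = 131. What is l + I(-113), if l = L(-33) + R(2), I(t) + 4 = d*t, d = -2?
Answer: 2502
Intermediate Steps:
I(t) = -4 - 2*t
L(B) = -29 + 2*B² (L(B) = (B² + B²) - 29 = 2*B² - 29 = -29 + 2*B²)
l = 2280 (l = (-29 + 2*(-33)²) + 131 = (-29 + 2*1089) + 131 = (-29 + 2178) + 131 = 2149 + 131 = 2280)
l + I(-113) = 2280 + (-4 - 2*(-113)) = 2280 + (-4 + 226) = 2280 + 222 = 2502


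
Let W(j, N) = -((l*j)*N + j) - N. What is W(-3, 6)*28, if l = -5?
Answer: -2604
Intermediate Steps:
W(j, N) = -N - j + 5*N*j (W(j, N) = -((-5*j)*N + j) - N = -(-5*N*j + j) - N = -(j - 5*N*j) - N = (-j + 5*N*j) - N = -N - j + 5*N*j)
W(-3, 6)*28 = (-1*6 - 1*(-3) + 5*6*(-3))*28 = (-6 + 3 - 90)*28 = -93*28 = -2604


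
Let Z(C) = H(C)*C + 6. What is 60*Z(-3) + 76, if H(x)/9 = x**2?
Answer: -14144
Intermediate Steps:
H(x) = 9*x**2
Z(C) = 6 + 9*C**3 (Z(C) = (9*C**2)*C + 6 = 9*C**3 + 6 = 6 + 9*C**3)
60*Z(-3) + 76 = 60*(6 + 9*(-3)**3) + 76 = 60*(6 + 9*(-27)) + 76 = 60*(6 - 243) + 76 = 60*(-237) + 76 = -14220 + 76 = -14144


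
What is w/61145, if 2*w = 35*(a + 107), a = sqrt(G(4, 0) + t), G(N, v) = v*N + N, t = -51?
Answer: 107/3494 + I*sqrt(47)/3494 ≈ 0.030624 + 0.0019621*I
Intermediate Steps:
G(N, v) = N + N*v (G(N, v) = N*v + N = N + N*v)
a = I*sqrt(47) (a = sqrt(4*(1 + 0) - 51) = sqrt(4*1 - 51) = sqrt(4 - 51) = sqrt(-47) = I*sqrt(47) ≈ 6.8557*I)
w = 3745/2 + 35*I*sqrt(47)/2 (w = (35*(I*sqrt(47) + 107))/2 = (35*(107 + I*sqrt(47)))/2 = (3745 + 35*I*sqrt(47))/2 = 3745/2 + 35*I*sqrt(47)/2 ≈ 1872.5 + 119.97*I)
w/61145 = (3745/2 + 35*I*sqrt(47)/2)/61145 = (3745/2 + 35*I*sqrt(47)/2)*(1/61145) = 107/3494 + I*sqrt(47)/3494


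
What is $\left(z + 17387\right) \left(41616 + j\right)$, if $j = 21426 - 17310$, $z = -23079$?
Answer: $-260306544$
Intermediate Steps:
$j = 4116$ ($j = 21426 - 17310 = 4116$)
$\left(z + 17387\right) \left(41616 + j\right) = \left(-23079 + 17387\right) \left(41616 + 4116\right) = \left(-5692\right) 45732 = -260306544$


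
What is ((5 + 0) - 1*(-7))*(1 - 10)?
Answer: -108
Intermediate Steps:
((5 + 0) - 1*(-7))*(1 - 10) = (5 + 7)*(-9) = 12*(-9) = -108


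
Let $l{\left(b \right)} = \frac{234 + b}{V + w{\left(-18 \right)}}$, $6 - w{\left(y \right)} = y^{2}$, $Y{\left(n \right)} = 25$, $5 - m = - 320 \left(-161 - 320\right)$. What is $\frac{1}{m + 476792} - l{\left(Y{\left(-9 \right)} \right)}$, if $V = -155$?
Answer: $\frac{83625616}{152720821} \approx 0.54757$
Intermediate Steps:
$m = -153915$ ($m = 5 - - 320 \left(-161 - 320\right) = 5 - \left(-320\right) \left(-481\right) = 5 - 153920 = -153915$)
$w{\left(y \right)} = 6 - y^{2}$
$l{\left(b \right)} = - \frac{234}{473} - \frac{b}{473}$ ($l{\left(b \right)} = \frac{234 + b}{-155 + \left(6 - \left(-18\right)^{2}\right)} = \frac{234 + b}{-155 + \left(6 - 324\right)} = \frac{234 + b}{-155 - 318} = \frac{234 + b}{-473} = \left(234 + b\right) \left(- \frac{1}{473}\right) = - \frac{234}{473} - \frac{b}{473}$)
$\frac{1}{m + 476792} - l{\left(Y{\left(-9 \right)} \right)} = \frac{1}{-153915 + 476792} - \left(- \frac{234}{473} - \frac{25}{473}\right) = \frac{1}{322877} - \left(- \frac{234}{473} - \frac{25}{473}\right) = \frac{1}{322877} - - \frac{259}{473} = \frac{1}{322877} + \frac{259}{473} = \frac{83625616}{152720821}$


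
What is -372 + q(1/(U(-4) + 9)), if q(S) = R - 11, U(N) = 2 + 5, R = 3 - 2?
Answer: -382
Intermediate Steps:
R = 1
U(N) = 7
q(S) = -10 (q(S) = 1 - 11 = -10)
-372 + q(1/(U(-4) + 9)) = -372 - 10 = -382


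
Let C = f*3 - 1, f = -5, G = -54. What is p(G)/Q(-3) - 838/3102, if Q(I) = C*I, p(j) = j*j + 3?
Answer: 1502419/24816 ≈ 60.542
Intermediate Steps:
C = -16 (C = -5*3 - 1 = -15 - 1 = -16)
p(j) = 3 + j**2 (p(j) = j**2 + 3 = 3 + j**2)
Q(I) = -16*I
p(G)/Q(-3) - 838/3102 = (3 + (-54)**2)/((-16*(-3))) - 838/3102 = (3 + 2916)/48 - 838*1/3102 = 2919*(1/48) - 419/1551 = 973/16 - 419/1551 = 1502419/24816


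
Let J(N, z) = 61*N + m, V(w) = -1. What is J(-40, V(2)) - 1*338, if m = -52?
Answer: -2830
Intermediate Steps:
J(N, z) = -52 + 61*N (J(N, z) = 61*N - 52 = -52 + 61*N)
J(-40, V(2)) - 1*338 = (-52 + 61*(-40)) - 1*338 = (-52 - 2440) - 338 = -2492 - 338 = -2830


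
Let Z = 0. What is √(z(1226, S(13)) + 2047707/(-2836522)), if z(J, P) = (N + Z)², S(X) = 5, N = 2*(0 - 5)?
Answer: √798777339693346/2836522 ≈ 9.9638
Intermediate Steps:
N = -10 (N = 2*(-5) = -10)
z(J, P) = 100 (z(J, P) = (-10 + 0)² = (-10)² = 100)
√(z(1226, S(13)) + 2047707/(-2836522)) = √(100 + 2047707/(-2836522)) = √(100 + 2047707*(-1/2836522)) = √(100 - 2047707/2836522) = √(281604493/2836522) = √798777339693346/2836522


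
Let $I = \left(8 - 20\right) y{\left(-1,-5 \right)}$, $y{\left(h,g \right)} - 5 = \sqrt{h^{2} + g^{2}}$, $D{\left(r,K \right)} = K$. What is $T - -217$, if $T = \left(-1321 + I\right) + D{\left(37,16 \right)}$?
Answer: $-1148 - 12 \sqrt{26} \approx -1209.2$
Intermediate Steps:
$y{\left(h,g \right)} = 5 + \sqrt{g^{2} + h^{2}}$ ($y{\left(h,g \right)} = 5 + \sqrt{h^{2} + g^{2}} = 5 + \sqrt{g^{2} + h^{2}}$)
$I = -60 - 12 \sqrt{26}$ ($I = \left(8 - 20\right) \left(5 + \sqrt{\left(-5\right)^{2} + \left(-1\right)^{2}}\right) = \left(8 - 20\right) \left(5 + \sqrt{25 + 1}\right) = - 12 \left(5 + \sqrt{26}\right) = -60 - 12 \sqrt{26} \approx -121.19$)
$T = -1365 - 12 \sqrt{26}$ ($T = \left(-1321 - \left(60 + 12 \sqrt{26}\right)\right) + 16 = \left(-1381 - 12 \sqrt{26}\right) + 16 = -1365 - 12 \sqrt{26} \approx -1426.2$)
$T - -217 = \left(-1365 - 12 \sqrt{26}\right) - -217 = \left(-1365 - 12 \sqrt{26}\right) + 217 = -1148 - 12 \sqrt{26}$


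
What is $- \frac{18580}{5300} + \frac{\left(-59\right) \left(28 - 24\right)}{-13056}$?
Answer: $- \frac{3016621}{864960} \approx -3.4876$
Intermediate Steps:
$- \frac{18580}{5300} + \frac{\left(-59\right) \left(28 - 24\right)}{-13056} = \left(-18580\right) \frac{1}{5300} + \left(-59\right) 4 \left(- \frac{1}{13056}\right) = - \frac{929}{265} - - \frac{59}{3264} = - \frac{929}{265} + \frac{59}{3264} = - \frac{3016621}{864960}$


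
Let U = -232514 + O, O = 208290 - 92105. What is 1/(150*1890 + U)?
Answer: 1/167171 ≈ 5.9819e-6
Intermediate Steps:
O = 116185
U = -116329 (U = -232514 + 116185 = -116329)
1/(150*1890 + U) = 1/(150*1890 - 116329) = 1/(283500 - 116329) = 1/167171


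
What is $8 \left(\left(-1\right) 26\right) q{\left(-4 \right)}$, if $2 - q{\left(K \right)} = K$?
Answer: $-1248$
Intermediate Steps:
$q{\left(K \right)} = 2 - K$
$8 \left(\left(-1\right) 26\right) q{\left(-4 \right)} = 8 \left(\left(-1\right) 26\right) \left(2 - -4\right) = 8 \left(-26\right) \left(2 + 4\right) = \left(-208\right) 6 = -1248$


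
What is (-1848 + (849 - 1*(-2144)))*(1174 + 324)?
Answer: 1715210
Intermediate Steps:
(-1848 + (849 - 1*(-2144)))*(1174 + 324) = (-1848 + (849 + 2144))*1498 = (-1848 + 2993)*1498 = 1145*1498 = 1715210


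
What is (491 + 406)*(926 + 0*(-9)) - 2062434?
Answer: -1231812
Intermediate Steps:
(491 + 406)*(926 + 0*(-9)) - 2062434 = 897*(926 + 0) - 2062434 = 897*926 - 2062434 = 830622 - 2062434 = -1231812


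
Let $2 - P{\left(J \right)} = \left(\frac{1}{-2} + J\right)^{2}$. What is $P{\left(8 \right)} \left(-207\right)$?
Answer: $\frac{44919}{4} \approx 11230.0$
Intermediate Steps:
$P{\left(J \right)} = 2 - \left(- \frac{1}{2} + J\right)^{2}$ ($P{\left(J \right)} = 2 - \left(\frac{1}{-2} + J\right)^{2} = 2 - \left(- \frac{1}{2} + J\right)^{2}$)
$P{\left(8 \right)} \left(-207\right) = \left(\frac{7}{4} + 8 - 8^{2}\right) \left(-207\right) = \left(\frac{7}{4} + 8 - 64\right) \left(-207\right) = \left(- \frac{217}{4}\right) \left(-207\right) = \frac{44919}{4}$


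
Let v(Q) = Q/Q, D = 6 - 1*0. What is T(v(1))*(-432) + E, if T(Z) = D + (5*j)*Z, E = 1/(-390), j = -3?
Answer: 1516319/390 ≈ 3888.0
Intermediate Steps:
D = 6 (D = 6 + 0 = 6)
E = -1/390 ≈ -0.0025641
v(Q) = 1
T(Z) = 6 - 15*Z (T(Z) = 6 + (5*(-3))*Z = 6 - 15*Z)
T(v(1))*(-432) + E = (6 - 15*1)*(-432) - 1/390 = (6 - 15)*(-432) - 1/390 = -9*(-432) - 1/390 = 3888 - 1/390 = 1516319/390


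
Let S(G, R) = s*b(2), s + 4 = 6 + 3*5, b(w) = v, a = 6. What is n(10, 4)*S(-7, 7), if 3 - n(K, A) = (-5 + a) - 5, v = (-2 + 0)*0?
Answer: 0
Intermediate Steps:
v = 0 (v = -2*0 = 0)
b(w) = 0
s = 17 (s = -4 + (6 + 3*5) = -4 + (6 + 15) = -4 + 21 = 17)
n(K, A) = 7 (n(K, A) = 3 - ((-5 + 6) - 5) = 3 - (1 - 5) = 3 - 1*(-4) = 3 + 4 = 7)
S(G, R) = 0 (S(G, R) = 17*0 = 0)
n(10, 4)*S(-7, 7) = 7*0 = 0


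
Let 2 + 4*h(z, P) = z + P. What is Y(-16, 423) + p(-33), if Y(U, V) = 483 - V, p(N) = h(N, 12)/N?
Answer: 7943/132 ≈ 60.174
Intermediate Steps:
h(z, P) = -1/2 + P/4 + z/4 (h(z, P) = -1/2 + (z + P)/4 = -1/2 + (P + z)/4 = -1/2 + (P/4 + z/4) = -1/2 + P/4 + z/4)
p(N) = (5/2 + N/4)/N (p(N) = (-1/2 + (1/4)*12 + N/4)/N = (-1/2 + 3 + N/4)/N = (5/2 + N/4)/N)
Y(-16, 423) + p(-33) = (483 - 1*423) + (1/4)*(10 - 33)/(-33) = (483 - 423) + (1/4)*(-1/33)*(-23) = 60 + 23/132 = 7943/132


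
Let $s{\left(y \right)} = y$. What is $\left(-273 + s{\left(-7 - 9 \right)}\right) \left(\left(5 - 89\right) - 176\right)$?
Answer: $75140$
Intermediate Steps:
$\left(-273 + s{\left(-7 - 9 \right)}\right) \left(\left(5 - 89\right) - 176\right) = \left(-273 - 16\right) \left(\left(5 - 89\right) - 176\right) = - 289 \left(-84 - 176\right) = \left(-289\right) \left(-260\right) = 75140$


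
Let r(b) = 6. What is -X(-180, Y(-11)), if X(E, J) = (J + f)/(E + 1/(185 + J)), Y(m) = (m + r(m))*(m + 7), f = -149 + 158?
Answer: 5945/36899 ≈ 0.16112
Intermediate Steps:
f = 9
Y(m) = (6 + m)*(7 + m) (Y(m) = (m + 6)*(m + 7) = (6 + m)*(7 + m))
X(E, J) = (9 + J)/(E + 1/(185 + J)) (X(E, J) = (J + 9)/(E + 1/(185 + J)) = (9 + J)/(E + 1/(185 + J)))
-X(-180, Y(-11)) = -(1665 + (42 + (-11)² + 13*(-11))² + 194*(42 + (-11)² + 13*(-11)))/(1 + 185*(-180) - 180*(42 + (-11)² + 13*(-11))) = -(1665 + (42 + 121 - 143)² + 194*(42 + 121 - 143))/(1 - 33300 - 180*(42 + 121 - 143)) = -(1665 + 20² + 194*20)/(1 - 33300 - 180*20) = -(1665 + 400 + 3880)/(1 - 33300 - 3600) = -5945/(-36899) = -(-1)*5945/36899 = -1*(-5945/36899) = 5945/36899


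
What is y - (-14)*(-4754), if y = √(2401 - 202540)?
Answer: -66556 + I*√200139 ≈ -66556.0 + 447.37*I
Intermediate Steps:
y = I*√200139 (y = √(-200139) = I*√200139 ≈ 447.37*I)
y - (-14)*(-4754) = I*√200139 - (-14)*(-4754) = I*√200139 - 1*66556 = I*√200139 - 66556 = -66556 + I*√200139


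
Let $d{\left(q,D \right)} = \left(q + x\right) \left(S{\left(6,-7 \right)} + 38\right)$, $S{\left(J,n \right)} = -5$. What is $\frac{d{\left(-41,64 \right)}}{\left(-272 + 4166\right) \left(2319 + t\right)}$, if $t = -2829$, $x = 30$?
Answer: $\frac{11}{60180} \approx 0.00018279$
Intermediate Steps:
$d{\left(q,D \right)} = 990 + 33 q$ ($d{\left(q,D \right)} = \left(q + 30\right) \left(-5 + 38\right) = \left(30 + q\right) 33 = 990 + 33 q$)
$\frac{d{\left(-41,64 \right)}}{\left(-272 + 4166\right) \left(2319 + t\right)} = \frac{990 + 33 \left(-41\right)}{\left(-272 + 4166\right) \left(2319 - 2829\right)} = \frac{990 - 1353}{3894 \left(-510\right)} = - \frac{363}{-1985940} = \left(-363\right) \left(- \frac{1}{1985940}\right) = \frac{11}{60180}$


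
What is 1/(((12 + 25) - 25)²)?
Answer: 1/144 ≈ 0.0069444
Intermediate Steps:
1/(((12 + 25) - 25)²) = 1/((37 - 25)²) = 1/(12²) = 1/144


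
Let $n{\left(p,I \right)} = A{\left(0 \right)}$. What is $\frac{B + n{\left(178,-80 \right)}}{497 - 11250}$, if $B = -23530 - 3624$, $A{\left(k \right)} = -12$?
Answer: $\frac{27166}{10753} \approx 2.5264$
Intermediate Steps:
$n{\left(p,I \right)} = -12$
$B = -27154$
$\frac{B + n{\left(178,-80 \right)}}{497 - 11250} = \frac{-27154 - 12}{497 - 11250} = - \frac{27166}{-10753} = \left(-27166\right) \left(- \frac{1}{10753}\right) = \frac{27166}{10753}$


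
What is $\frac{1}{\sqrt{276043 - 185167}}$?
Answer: $\frac{\sqrt{22719}}{45438} \approx 0.0033172$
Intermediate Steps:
$\frac{1}{\sqrt{276043 - 185167}} = \frac{1}{\sqrt{90876}} = \frac{1}{2 \sqrt{22719}} = \frac{\sqrt{22719}}{45438}$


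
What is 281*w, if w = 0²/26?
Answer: 0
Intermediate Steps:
w = 0 (w = 0*(1/26) = 0)
281*w = 281*0 = 0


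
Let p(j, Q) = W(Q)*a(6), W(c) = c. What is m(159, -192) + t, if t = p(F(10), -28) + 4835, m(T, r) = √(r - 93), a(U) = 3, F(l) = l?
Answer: 4751 + I*√285 ≈ 4751.0 + 16.882*I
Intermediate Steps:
p(j, Q) = 3*Q (p(j, Q) = Q*3 = 3*Q)
m(T, r) = √(-93 + r)
t = 4751 (t = 3*(-28) + 4835 = -84 + 4835 = 4751)
m(159, -192) + t = √(-93 - 192) + 4751 = √(-285) + 4751 = I*√285 + 4751 = 4751 + I*√285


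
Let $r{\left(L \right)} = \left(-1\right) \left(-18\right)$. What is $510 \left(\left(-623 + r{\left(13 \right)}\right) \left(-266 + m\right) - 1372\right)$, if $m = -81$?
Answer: $106367130$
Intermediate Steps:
$r{\left(L \right)} = 18$
$510 \left(\left(-623 + r{\left(13 \right)}\right) \left(-266 + m\right) - 1372\right) = 510 \left(\left(-623 + 18\right) \left(-266 - 81\right) - 1372\right) = 510 \left(\left(-605\right) \left(-347\right) - 1372\right) = 510 \left(209935 - 1372\right) = 510 \cdot 208563 = 106367130$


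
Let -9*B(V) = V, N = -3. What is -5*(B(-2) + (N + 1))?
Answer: 80/9 ≈ 8.8889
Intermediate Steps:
B(V) = -V/9
-5*(B(-2) + (N + 1)) = -5*(-⅑*(-2) + (-3 + 1)) = -5*(2/9 - 2) = -5*(-16/9) = 80/9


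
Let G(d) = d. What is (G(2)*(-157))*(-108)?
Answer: 33912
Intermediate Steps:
(G(2)*(-157))*(-108) = (2*(-157))*(-108) = -314*(-108) = 33912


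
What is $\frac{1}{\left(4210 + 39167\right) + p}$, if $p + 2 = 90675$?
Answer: $\frac{1}{134050} \approx 7.4599 \cdot 10^{-6}$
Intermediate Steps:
$p = 90673$ ($p = -2 + 90675 = 90673$)
$\frac{1}{\left(4210 + 39167\right) + p} = \frac{1}{\left(4210 + 39167\right) + 90673} = \frac{1}{43377 + 90673} = \frac{1}{134050}$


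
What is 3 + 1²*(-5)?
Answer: -2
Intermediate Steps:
3 + 1²*(-5) = 3 + 1*(-5) = 3 - 5 = -2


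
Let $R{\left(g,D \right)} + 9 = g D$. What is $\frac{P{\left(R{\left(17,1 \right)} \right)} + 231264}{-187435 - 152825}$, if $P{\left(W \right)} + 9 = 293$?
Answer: $- \frac{541}{795} \approx -0.6805$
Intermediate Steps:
$R{\left(g,D \right)} = -9 + D g$ ($R{\left(g,D \right)} = -9 + g D = -9 + D g$)
$P{\left(W \right)} = 284$ ($P{\left(W \right)} = -9 + 293 = 284$)
$\frac{P{\left(R{\left(17,1 \right)} \right)} + 231264}{-187435 - 152825} = \frac{284 + 231264}{-187435 - 152825} = \frac{231548}{-340260} = 231548 \left(- \frac{1}{340260}\right) = - \frac{541}{795}$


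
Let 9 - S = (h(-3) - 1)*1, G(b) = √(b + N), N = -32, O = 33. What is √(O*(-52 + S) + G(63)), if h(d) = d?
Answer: √(-1287 + √31) ≈ 35.797*I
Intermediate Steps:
G(b) = √(-32 + b) (G(b) = √(b - 32) = √(-32 + b))
S = 13 (S = 9 - (-3 - 1) = 9 - (-4) = 9 - 1*(-4) = 9 + 4 = 13)
√(O*(-52 + S) + G(63)) = √(33*(-52 + 13) + √(-32 + 63)) = √(33*(-39) + √31) = √(-1287 + √31)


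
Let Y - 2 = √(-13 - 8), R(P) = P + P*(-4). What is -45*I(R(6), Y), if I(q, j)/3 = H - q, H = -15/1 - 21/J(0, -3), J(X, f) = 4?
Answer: 1215/4 ≈ 303.75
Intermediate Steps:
R(P) = -3*P (R(P) = P - 4*P = -3*P)
H = -81/4 (H = -15/1 - 21/4 = -15*1 - 21*¼ = -15 - 21/4 = -81/4 ≈ -20.250)
Y = 2 + I*√21 (Y = 2 + √(-13 - 8) = 2 + √(-21) = 2 + I*√21 ≈ 2.0 + 4.5826*I)
I(q, j) = -243/4 - 3*q (I(q, j) = 3*(-81/4 - q) = -243/4 - 3*q)
-45*I(R(6), Y) = -45*(-243/4 - (-9)*6) = -45*(-243/4 - 3*(-18)) = -45*(-243/4 + 54) = -45*(-27/4) = 1215/4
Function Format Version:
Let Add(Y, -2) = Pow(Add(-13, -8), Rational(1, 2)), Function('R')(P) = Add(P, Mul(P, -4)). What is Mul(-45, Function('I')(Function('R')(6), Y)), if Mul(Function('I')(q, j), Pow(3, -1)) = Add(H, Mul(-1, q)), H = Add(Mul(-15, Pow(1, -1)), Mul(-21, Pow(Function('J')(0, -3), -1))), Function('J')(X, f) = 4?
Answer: Rational(1215, 4) ≈ 303.75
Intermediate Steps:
Function('R')(P) = Mul(-3, P) (Function('R')(P) = Add(P, Mul(-4, P)) = Mul(-3, P))
H = Rational(-81, 4) (H = Add(Mul(-15, Pow(1, -1)), Mul(-21, Pow(4, -1))) = Add(Mul(-15, 1), Mul(-21, Rational(1, 4))) = Add(-15, Rational(-21, 4)) = Rational(-81, 4) ≈ -20.250)
Y = Add(2, Mul(I, Pow(21, Rational(1, 2)))) (Y = Add(2, Pow(Add(-13, -8), Rational(1, 2))) = Add(2, Pow(-21, Rational(1, 2))) = Add(2, Mul(I, Pow(21, Rational(1, 2)))) ≈ Add(2.0000, Mul(4.5826, I)))
Function('I')(q, j) = Add(Rational(-243, 4), Mul(-3, q)) (Function('I')(q, j) = Mul(3, Add(Rational(-81, 4), Mul(-1, q))) = Add(Rational(-243, 4), Mul(-3, q)))
Mul(-45, Function('I')(Function('R')(6), Y)) = Mul(-45, Add(Rational(-243, 4), Mul(-3, Mul(-3, 6)))) = Mul(-45, Add(Rational(-243, 4), Mul(-3, -18))) = Mul(-45, Add(Rational(-243, 4), 54)) = Mul(-45, Rational(-27, 4)) = Rational(1215, 4)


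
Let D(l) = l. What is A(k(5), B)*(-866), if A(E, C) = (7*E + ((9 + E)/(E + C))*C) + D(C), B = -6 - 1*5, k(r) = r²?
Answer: -832226/7 ≈ -1.1889e+5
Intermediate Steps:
B = -11 (B = -6 - 5 = -11)
A(E, C) = C + 7*E + C*(9 + E)/(C + E) (A(E, C) = (7*E + ((9 + E)/(E + C))*C) + C = (7*E + ((9 + E)/(C + E))*C) + C = (7*E + C*(9 + E)/(C + E)) + C = C + 7*E + C*(9 + E)/(C + E))
A(k(5), B)*(-866) = (((-11)² + 7*(5²)² + 9*(-11) + 9*(-11)*5²)/(-11 + 5²))*(-866) = ((121 + 7*25² - 99 + 9*(-11)*25)/(-11 + 25))*(-866) = ((121 + 7*625 - 99 - 2475)/14)*(-866) = ((121 + 4375 - 99 - 2475)/14)*(-866) = ((1/14)*1922)*(-866) = (961/7)*(-866) = -832226/7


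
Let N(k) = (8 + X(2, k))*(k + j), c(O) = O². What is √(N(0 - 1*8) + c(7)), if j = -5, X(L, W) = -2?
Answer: I*√29 ≈ 5.3852*I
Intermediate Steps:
N(k) = -30 + 6*k (N(k) = (8 - 2)*(k - 5) = 6*(-5 + k) = -30 + 6*k)
√(N(0 - 1*8) + c(7)) = √((-30 + 6*(0 - 1*8)) + 7²) = √((-30 + 6*(0 - 8)) + 49) = √((-30 + 6*(-8)) + 49) = √((-30 - 48) + 49) = √(-78 + 49) = √(-29) = I*√29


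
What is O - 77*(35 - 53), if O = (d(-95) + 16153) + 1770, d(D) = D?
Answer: 19214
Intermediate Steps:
O = 17828 (O = (-95 + 16153) + 1770 = 16058 + 1770 = 17828)
O - 77*(35 - 53) = 17828 - 77*(35 - 53) = 17828 - 77*(-18) = 17828 + 1386 = 19214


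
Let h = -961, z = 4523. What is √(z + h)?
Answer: √3562 ≈ 59.682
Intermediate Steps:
√(z + h) = √(4523 - 961) = √3562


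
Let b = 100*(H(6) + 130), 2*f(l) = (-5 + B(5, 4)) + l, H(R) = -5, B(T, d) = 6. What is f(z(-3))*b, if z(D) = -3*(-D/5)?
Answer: -5000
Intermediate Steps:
z(D) = 3*D/5 (z(D) = -(-3)*D/5 = 3*D/5)
f(l) = ½ + l/2 (f(l) = ((-5 + 6) + l)/2 = (1 + l)/2 = ½ + l/2)
b = 12500 (b = 100*(-5 + 130) = 100*125 = 12500)
f(z(-3))*b = (½ + ((⅗)*(-3))/2)*12500 = (½ + (½)*(-9/5))*12500 = (½ - 9/10)*12500 = -⅖*12500 = -5000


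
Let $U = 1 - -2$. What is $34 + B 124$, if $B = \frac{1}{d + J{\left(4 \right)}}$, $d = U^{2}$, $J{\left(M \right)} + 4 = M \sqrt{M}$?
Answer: $\frac{566}{13} \approx 43.538$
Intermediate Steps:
$U = 3$ ($U = 1 + 2 = 3$)
$J{\left(M \right)} = -4 + M^{\frac{3}{2}}$ ($J{\left(M \right)} = -4 + M \sqrt{M} = -4 + M^{\frac{3}{2}}$)
$d = 9$ ($d = 3^{2} = 9$)
$B = \frac{1}{13}$ ($B = \frac{1}{9 - \left(4 - 4^{\frac{3}{2}}\right)} = \frac{1}{9 + \left(-4 + 8\right)} = \frac{1}{9 + 4} = \frac{1}{13} \approx 0.076923$)
$34 + B 124 = 34 + \frac{1}{13} \cdot 124 = 34 + \frac{124}{13} = \frac{566}{13}$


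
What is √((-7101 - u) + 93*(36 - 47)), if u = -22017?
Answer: √13893 ≈ 117.87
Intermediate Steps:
√((-7101 - u) + 93*(36 - 47)) = √((-7101 - 1*(-22017)) + 93*(36 - 47)) = √((-7101 + 22017) + 93*(-11)) = √(14916 - 1023) = √13893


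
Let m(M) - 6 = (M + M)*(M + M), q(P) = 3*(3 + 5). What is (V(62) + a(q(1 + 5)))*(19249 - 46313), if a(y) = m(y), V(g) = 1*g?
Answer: -64195808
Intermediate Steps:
V(g) = g
q(P) = 24 (q(P) = 3*8 = 24)
m(M) = 6 + 4*M**2 (m(M) = 6 + (M + M)*(M + M) = 6 + (2*M)*(2*M) = 6 + 4*M**2)
a(y) = 6 + 4*y**2
(V(62) + a(q(1 + 5)))*(19249 - 46313) = (62 + (6 + 4*24**2))*(19249 - 46313) = (62 + (6 + 4*576))*(-27064) = (62 + (6 + 2304))*(-27064) = (62 + 2310)*(-27064) = 2372*(-27064) = -64195808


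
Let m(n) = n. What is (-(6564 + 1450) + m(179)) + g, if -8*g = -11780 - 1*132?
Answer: -6346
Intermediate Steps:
g = 1489 (g = -(-11780 - 1*132)/8 = -(-11780 - 132)/8 = -⅛*(-11912) = 1489)
(-(6564 + 1450) + m(179)) + g = (-(6564 + 1450) + 179) + 1489 = (-1*8014 + 179) + 1489 = (-8014 + 179) + 1489 = -7835 + 1489 = -6346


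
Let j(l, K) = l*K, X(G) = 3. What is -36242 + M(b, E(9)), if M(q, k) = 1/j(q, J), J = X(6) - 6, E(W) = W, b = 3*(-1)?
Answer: -326177/9 ≈ -36242.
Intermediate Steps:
b = -3
J = -3 (J = 3 - 6 = -3)
j(l, K) = K*l
M(q, k) = -1/(3*q) (M(q, k) = 1/(-3*q) = -1/(3*q))
-36242 + M(b, E(9)) = -36242 - ⅓/(-3) = -36242 - ⅓*(-⅓) = -36242 + ⅑ = -326177/9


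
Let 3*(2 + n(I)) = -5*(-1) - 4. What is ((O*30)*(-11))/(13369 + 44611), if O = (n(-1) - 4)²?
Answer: -3179/17394 ≈ -0.18276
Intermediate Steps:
n(I) = -5/3 (n(I) = -2 + (-5*(-1) - 4)/3 = -2 + (5 - 4)/3 = -2 + (⅓)*1 = -2 + ⅓ = -5/3)
O = 289/9 (O = (-5/3 - 4)² = (-17/3)² = 289/9 ≈ 32.111)
((O*30)*(-11))/(13369 + 44611) = (((289/9)*30)*(-11))/(13369 + 44611) = ((2890/3)*(-11))/57980 = -31790/3*1/57980 = -3179/17394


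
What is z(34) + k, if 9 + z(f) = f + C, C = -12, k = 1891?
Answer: 1904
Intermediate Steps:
z(f) = -21 + f (z(f) = -9 + (f - 12) = -9 + (-12 + f) = -21 + f)
z(34) + k = (-21 + 34) + 1891 = 13 + 1891 = 1904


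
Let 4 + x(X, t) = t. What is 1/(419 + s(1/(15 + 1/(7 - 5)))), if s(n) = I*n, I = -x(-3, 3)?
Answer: 31/12991 ≈ 0.0023863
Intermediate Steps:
x(X, t) = -4 + t
I = 1 (I = -(-4 + 3) = -1*(-1) = 1)
s(n) = n (s(n) = 1*n = n)
1/(419 + s(1/(15 + 1/(7 - 5)))) = 1/(419 + 1/(15 + 1/(7 - 5))) = 1/(419 + 1/(15 + 1/2)) = 1/(419 + 1/(15 + ½)) = 1/(419 + 1/(31/2)) = 1/(419 + 2/31) = 1/(12991/31) = 31/12991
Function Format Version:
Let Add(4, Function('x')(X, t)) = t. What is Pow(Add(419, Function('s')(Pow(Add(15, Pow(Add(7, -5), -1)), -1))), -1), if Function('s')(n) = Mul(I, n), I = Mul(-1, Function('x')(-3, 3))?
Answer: Rational(31, 12991) ≈ 0.0023863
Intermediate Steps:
Function('x')(X, t) = Add(-4, t)
I = 1 (I = Mul(-1, Add(-4, 3)) = Mul(-1, -1) = 1)
Function('s')(n) = n (Function('s')(n) = Mul(1, n) = n)
Pow(Add(419, Function('s')(Pow(Add(15, Pow(Add(7, -5), -1)), -1))), -1) = Pow(Add(419, Pow(Add(15, Pow(Add(7, -5), -1)), -1)), -1) = Pow(Add(419, Pow(Add(15, Pow(2, -1)), -1)), -1) = Pow(Add(419, Pow(Add(15, Rational(1, 2)), -1)), -1) = Pow(Add(419, Pow(Rational(31, 2), -1)), -1) = Pow(Add(419, Rational(2, 31)), -1) = Pow(Rational(12991, 31), -1) = Rational(31, 12991)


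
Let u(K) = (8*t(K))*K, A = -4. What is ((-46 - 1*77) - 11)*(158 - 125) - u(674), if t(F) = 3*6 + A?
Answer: -79910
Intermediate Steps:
t(F) = 14 (t(F) = 3*6 - 4 = 18 - 4 = 14)
u(K) = 112*K (u(K) = (8*14)*K = 112*K)
((-46 - 1*77) - 11)*(158 - 125) - u(674) = ((-46 - 1*77) - 11)*(158 - 125) - 112*674 = ((-46 - 77) - 11)*33 - 1*75488 = (-123 - 11)*33 - 75488 = -134*33 - 75488 = -4422 - 75488 = -79910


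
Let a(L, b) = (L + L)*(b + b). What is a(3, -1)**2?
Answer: 144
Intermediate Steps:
a(L, b) = 4*L*b (a(L, b) = (2*L)*(2*b) = 4*L*b)
a(3, -1)**2 = (4*3*(-1))**2 = (-12)**2 = 144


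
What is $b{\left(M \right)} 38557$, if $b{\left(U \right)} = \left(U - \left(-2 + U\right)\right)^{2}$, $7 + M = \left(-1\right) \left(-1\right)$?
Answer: $154228$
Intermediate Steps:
$M = -6$ ($M = -7 - -1 = -7 + 1 = -6$)
$b{\left(U \right)} = 4$ ($b{\left(U \right)} = 2^{2} = 4$)
$b{\left(M \right)} 38557 = 4 \cdot 38557 = 154228$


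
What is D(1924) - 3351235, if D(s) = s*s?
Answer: 350541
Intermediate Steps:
D(s) = s²
D(1924) - 3351235 = 1924² - 3351235 = 3701776 - 3351235 = 350541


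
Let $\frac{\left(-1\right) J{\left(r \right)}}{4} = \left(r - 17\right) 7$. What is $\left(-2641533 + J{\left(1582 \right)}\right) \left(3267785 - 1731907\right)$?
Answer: $-4124374594934$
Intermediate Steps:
$J{\left(r \right)} = 476 - 28 r$ ($J{\left(r \right)} = - 4 \left(r - 17\right) 7 = - 4 \left(-17 + r\right) 7 = - 4 \left(-119 + 7 r\right) = 476 - 28 r$)
$\left(-2641533 + J{\left(1582 \right)}\right) \left(3267785 - 1731907\right) = \left(-2641533 + \left(476 - 44296\right)\right) \left(3267785 - 1731907\right) = \left(-2641533 + \left(476 - 44296\right)\right) 1535878 = \left(-2641533 - 43820\right) 1535878 = \left(-2685353\right) 1535878 = -4124374594934$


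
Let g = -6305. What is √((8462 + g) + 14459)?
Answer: 2*√4154 ≈ 128.90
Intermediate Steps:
√((8462 + g) + 14459) = √((8462 - 6305) + 14459) = √(2157 + 14459) = √16616 = 2*√4154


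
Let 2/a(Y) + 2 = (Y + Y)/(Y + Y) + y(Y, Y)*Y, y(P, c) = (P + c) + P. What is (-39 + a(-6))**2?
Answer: 17397241/11449 ≈ 1519.5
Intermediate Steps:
y(P, c) = c + 2*P
a(Y) = 2/(-1 + 3*Y**2) (a(Y) = 2/(-2 + ((Y + Y)/(Y + Y) + (Y + 2*Y)*Y)) = 2/(-2 + ((2*Y)/((2*Y)) + (3*Y)*Y)) = 2/(-2 + ((2*Y)*(1/(2*Y)) + 3*Y**2)) = 2/(-2 + (1 + 3*Y**2)) = 2/(-1 + 3*Y**2))
(-39 + a(-6))**2 = (-39 + 2/(-1 + 3*(-6)**2))**2 = (-39 + 2/(-1 + 3*36))**2 = (-39 + 2/(-1 + 108))**2 = (-39 + 2/107)**2 = (-4171/107)**2 = 17397241/11449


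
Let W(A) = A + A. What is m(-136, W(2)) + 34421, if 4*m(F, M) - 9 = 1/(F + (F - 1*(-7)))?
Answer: 9122161/265 ≈ 34423.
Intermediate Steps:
W(A) = 2*A
m(F, M) = 9/4 + 1/(4*(7 + 2*F)) (m(F, M) = 9/4 + 1/(4*(F + (F - 1*(-7)))) = 9/4 + 1/(4*(F + (F + 7))) = 9/4 + 1/(4*(F + (7 + F))) = 9/4 + 1/(4*(7 + 2*F)))
m(-136, W(2)) + 34421 = (32 + 9*(-136))/(2*(7 + 2*(-136))) + 34421 = (32 - 1224)/(2*(7 - 272)) + 34421 = (½)*(-1192)/(-265) + 34421 = (½)*(-1/265)*(-1192) + 34421 = 596/265 + 34421 = 9122161/265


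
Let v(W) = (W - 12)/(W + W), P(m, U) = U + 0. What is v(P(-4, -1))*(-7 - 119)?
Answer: -819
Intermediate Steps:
P(m, U) = U
v(W) = (-12 + W)/(2*W) (v(W) = (-12 + W)/((2*W)) = (-12 + W)*(1/(2*W)) = (-12 + W)/(2*W))
v(P(-4, -1))*(-7 - 119) = ((1/2)*(-12 - 1)/(-1))*(-7 - 119) = ((1/2)*(-1)*(-13))*(-126) = (13/2)*(-126) = -819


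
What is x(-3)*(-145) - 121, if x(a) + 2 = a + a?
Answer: 1039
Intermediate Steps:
x(a) = -2 + 2*a (x(a) = -2 + (a + a) = -2 + 2*a)
x(-3)*(-145) - 121 = (-2 + 2*(-3))*(-145) - 121 = (-2 - 6)*(-145) - 121 = -8*(-145) - 121 = 1160 - 121 = 1039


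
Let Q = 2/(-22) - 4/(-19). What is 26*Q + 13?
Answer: 3367/209 ≈ 16.110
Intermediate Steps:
Q = 25/209 (Q = 2*(-1/22) - 4*(-1/19) = -1/11 + 4/19 = 25/209 ≈ 0.11962)
26*Q + 13 = 26*(25/209) + 13 = 650/209 + 13 = 3367/209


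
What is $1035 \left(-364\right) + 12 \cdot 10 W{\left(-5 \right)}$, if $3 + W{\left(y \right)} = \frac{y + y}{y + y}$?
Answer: $-376980$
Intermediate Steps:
$W{\left(y \right)} = -2$ ($W{\left(y \right)} = -3 + \frac{y + y}{y + y} = -3 + \frac{2 y}{2 y} = -3 + 2 y \frac{1}{2 y} = -3 + 1 = -2$)
$1035 \left(-364\right) + 12 \cdot 10 W{\left(-5 \right)} = 1035 \left(-364\right) + 12 \cdot 10 \left(-2\right) = -376740 + 120 \left(-2\right) = -376740 - 240 = -376980$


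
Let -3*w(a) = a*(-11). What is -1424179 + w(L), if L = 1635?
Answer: -1418184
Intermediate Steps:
w(a) = 11*a/3 (w(a) = -a*(-11)/3 = -(-11)*a/3 = 11*a/3)
-1424179 + w(L) = -1424179 + (11/3)*1635 = -1424179 + 5995 = -1418184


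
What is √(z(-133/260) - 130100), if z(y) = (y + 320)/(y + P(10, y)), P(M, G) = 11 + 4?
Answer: I*√1845843685511/3767 ≈ 360.66*I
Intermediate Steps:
P(M, G) = 15
z(y) = (320 + y)/(15 + y) (z(y) = (y + 320)/(y + 15) = (320 + y)/(15 + y))
√(z(-133/260) - 130100) = √((320 - 133/260)/(15 - 133/260) - 130100) = √((83067/260)/(3767/260) - 130100) = √((260/3767)*(83067/260) - 130100) = √(83067/3767 - 130100) = √(-490003633/3767) = I*√1845843685511/3767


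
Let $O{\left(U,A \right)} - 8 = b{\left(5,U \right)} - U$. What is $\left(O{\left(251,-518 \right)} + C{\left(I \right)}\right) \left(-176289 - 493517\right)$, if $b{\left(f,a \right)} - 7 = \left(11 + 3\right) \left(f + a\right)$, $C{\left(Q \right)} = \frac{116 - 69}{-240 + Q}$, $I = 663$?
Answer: $- \frac{20183264198}{9} \approx -2.2426 \cdot 10^{9}$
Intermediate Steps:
$C{\left(Q \right)} = \frac{47}{-240 + Q}$
$b{\left(f,a \right)} = 7 + 14 a + 14 f$ ($b{\left(f,a \right)} = 7 + \left(11 + 3\right) \left(f + a\right) = 7 + 14 \left(a + f\right) = 7 + \left(14 a + 14 f\right) = 7 + 14 a + 14 f$)
$O{\left(U,A \right)} = 85 + 13 U$ ($O{\left(U,A \right)} = 8 + \left(\left(7 + 14 U + 14 \cdot 5\right) - U\right) = 8 + \left(\left(7 + 14 U + 70\right) - U\right) = 8 + \left(\left(77 + 14 U\right) - U\right) = 8 + \left(77 + 13 U\right) = 85 + 13 U$)
$\left(O{\left(251,-518 \right)} + C{\left(I \right)}\right) \left(-176289 - 493517\right) = \left(\left(85 + 13 \cdot 251\right) + \frac{47}{-240 + 663}\right) \left(-176289 - 493517\right) = \left(\left(85 + 3263\right) + \frac{47}{423}\right) \left(-669806\right) = \left(3348 + 47 \cdot \frac{1}{423}\right) \left(-669806\right) = \left(3348 + \frac{1}{9}\right) \left(-669806\right) = \frac{30133}{9} \left(-669806\right) = - \frac{20183264198}{9}$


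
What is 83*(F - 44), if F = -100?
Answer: -11952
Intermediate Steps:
83*(F - 44) = 83*(-100 - 44) = 83*(-144) = -11952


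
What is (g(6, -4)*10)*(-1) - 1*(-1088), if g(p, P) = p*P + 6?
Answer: 1268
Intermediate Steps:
g(p, P) = 6 + P*p (g(p, P) = P*p + 6 = 6 + P*p)
(g(6, -4)*10)*(-1) - 1*(-1088) = ((6 - 4*6)*10)*(-1) - 1*(-1088) = ((6 - 24)*10)*(-1) + 1088 = -18*10*(-1) + 1088 = -180*(-1) + 1088 = 180 + 1088 = 1268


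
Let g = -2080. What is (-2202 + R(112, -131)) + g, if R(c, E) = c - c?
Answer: -4282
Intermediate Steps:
R(c, E) = 0
(-2202 + R(112, -131)) + g = (-2202 + 0) - 2080 = -2202 - 2080 = -4282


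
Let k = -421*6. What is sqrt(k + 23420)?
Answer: sqrt(20894) ≈ 144.55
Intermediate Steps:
k = -2526
sqrt(k + 23420) = sqrt(-2526 + 23420) = sqrt(20894)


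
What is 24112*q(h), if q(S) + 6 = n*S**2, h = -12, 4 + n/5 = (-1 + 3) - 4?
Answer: -104308512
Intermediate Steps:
n = -30 (n = -20 + 5*((-1 + 3) - 4) = -20 + 5*(2 - 4) = -20 + 5*(-2) = -20 - 10 = -30)
q(S) = -6 - 30*S**2
24112*q(h) = 24112*(-6 - 30*(-12)**2) = 24112*(-6 - 30*144) = 24112*(-6 - 4320) = 24112*(-4326) = -104308512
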